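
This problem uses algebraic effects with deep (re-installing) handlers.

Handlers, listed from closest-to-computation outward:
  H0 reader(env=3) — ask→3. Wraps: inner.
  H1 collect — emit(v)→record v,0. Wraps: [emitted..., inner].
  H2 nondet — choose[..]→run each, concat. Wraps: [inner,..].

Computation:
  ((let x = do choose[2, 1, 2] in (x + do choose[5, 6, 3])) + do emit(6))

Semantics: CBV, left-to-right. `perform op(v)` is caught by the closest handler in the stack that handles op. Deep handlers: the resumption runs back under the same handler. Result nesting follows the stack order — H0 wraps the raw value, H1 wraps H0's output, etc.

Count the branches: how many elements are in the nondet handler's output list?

Step-by-step:
choose[2, 1, 2] @ H2
  branch[0] choose=2:
    choose[5, 6, 3] @ H2
      branch[0] choose=5:
        emit(6) @ H1 ⇒ out+=6
        H0 returns 7
        H1 returns [6, 7]
        H2 returns [[6, 7]]
      branch[1] choose=6:
        emit(6) @ H1 ⇒ out+=6
        H0 returns 8
        H1 returns [6, 8]
        H2 returns [[6, 8]]
      branch[2] choose=3:
        emit(6) @ H1 ⇒ out+=6
        H0 returns 5
        H1 returns [6, 5]
        H2 returns [[6, 5]]
  branch[1] choose=1:
    choose[5, 6, 3] @ H2
      branch[0] choose=5:
        emit(6) @ H1 ⇒ out+=6
        H0 returns 6
        H1 returns [6, 6]
        H2 returns [[6, 6]]
      branch[1] choose=6:
        emit(6) @ H1 ⇒ out+=6
        H0 returns 7
        H1 returns [6, 7]
        H2 returns [[6, 7]]
      branch[2] choose=3:
        emit(6) @ H1 ⇒ out+=6
        H0 returns 4
        H1 returns [6, 4]
        H2 returns [[6, 4]]
  branch[2] choose=2:
    choose[5, 6, 3] @ H2
      branch[0] choose=5:
        emit(6) @ H1 ⇒ out+=6
        H0 returns 7
        H1 returns [6, 7]
        H2 returns [[6, 7]]
      branch[1] choose=6:
        emit(6) @ H1 ⇒ out+=6
        H0 returns 8
        H1 returns [6, 8]
        H2 returns [[6, 8]]
      branch[2] choose=3:
        emit(6) @ H1 ⇒ out+=6
        H0 returns 5
        H1 returns [6, 5]
        H2 returns [[6, 5]]
= [[6, 7], [6, 8], [6, 5], [6, 6], [6, 7], [6, 4], [6, 7], [6, 8], [6, 5]]

Answer: 9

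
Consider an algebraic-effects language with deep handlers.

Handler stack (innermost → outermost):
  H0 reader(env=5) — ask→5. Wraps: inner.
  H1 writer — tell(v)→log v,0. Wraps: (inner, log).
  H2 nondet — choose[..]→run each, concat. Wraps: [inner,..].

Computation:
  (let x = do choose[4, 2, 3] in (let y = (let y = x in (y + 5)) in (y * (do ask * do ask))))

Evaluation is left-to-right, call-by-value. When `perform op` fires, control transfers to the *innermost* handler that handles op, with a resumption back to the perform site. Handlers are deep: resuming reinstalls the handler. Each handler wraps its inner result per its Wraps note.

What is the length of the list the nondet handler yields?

Answer: 3

Evaluation trace:
choose[4, 2, 3] @ H2
  branch[0] choose=4:
    ask @ H0 ⇒ 5
    ask @ H0 ⇒ 5
    H0 returns 225
    H1 returns (225, ())
    H2 returns [(225, ())]
  branch[1] choose=2:
    ask @ H0 ⇒ 5
    ask @ H0 ⇒ 5
    H0 returns 175
    H1 returns (175, ())
    H2 returns [(175, ())]
  branch[2] choose=3:
    ask @ H0 ⇒ 5
    ask @ H0 ⇒ 5
    H0 returns 200
    H1 returns (200, ())
    H2 returns [(200, ())]
= [(225, ()), (175, ()), (200, ())]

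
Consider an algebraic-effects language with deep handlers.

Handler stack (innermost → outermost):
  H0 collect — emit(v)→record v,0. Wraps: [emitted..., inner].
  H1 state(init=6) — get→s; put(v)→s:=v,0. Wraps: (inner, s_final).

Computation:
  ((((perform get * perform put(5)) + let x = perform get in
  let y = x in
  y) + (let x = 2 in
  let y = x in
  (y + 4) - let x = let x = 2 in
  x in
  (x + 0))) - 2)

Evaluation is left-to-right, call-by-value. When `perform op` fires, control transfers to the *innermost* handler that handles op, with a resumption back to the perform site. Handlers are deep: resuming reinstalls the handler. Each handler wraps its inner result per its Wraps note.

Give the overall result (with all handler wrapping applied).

Answer: ([7], 5)

Evaluation trace:
get @ H1 ⇒ 6
put(5) @ H1 ⇒ s:=5
get @ H1 ⇒ 5
H0 returns [7]
H1 returns ([7], 5)
= ([7], 5)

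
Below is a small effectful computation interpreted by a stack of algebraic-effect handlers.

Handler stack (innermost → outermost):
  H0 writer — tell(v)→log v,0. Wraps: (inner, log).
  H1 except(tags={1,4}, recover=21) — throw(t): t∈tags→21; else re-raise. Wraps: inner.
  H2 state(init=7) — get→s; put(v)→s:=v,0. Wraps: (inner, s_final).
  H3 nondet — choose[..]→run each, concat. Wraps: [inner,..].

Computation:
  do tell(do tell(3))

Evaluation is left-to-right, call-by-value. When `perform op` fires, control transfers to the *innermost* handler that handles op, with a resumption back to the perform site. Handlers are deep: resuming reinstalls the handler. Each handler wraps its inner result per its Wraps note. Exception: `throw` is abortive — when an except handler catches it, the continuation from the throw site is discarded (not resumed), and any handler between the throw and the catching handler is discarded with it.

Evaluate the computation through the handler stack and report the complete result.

Step-by-step:
tell(3) @ H0 ⇒ log+=3
tell(0) @ H0 ⇒ log+=0
H0 returns (0, (3, 0))
H1 returns (0, (3, 0))
H2 returns ((0, (3, 0)), 7)
H3 returns [((0, (3, 0)), 7)]
= [((0, (3, 0)), 7)]

Answer: [((0, (3, 0)), 7)]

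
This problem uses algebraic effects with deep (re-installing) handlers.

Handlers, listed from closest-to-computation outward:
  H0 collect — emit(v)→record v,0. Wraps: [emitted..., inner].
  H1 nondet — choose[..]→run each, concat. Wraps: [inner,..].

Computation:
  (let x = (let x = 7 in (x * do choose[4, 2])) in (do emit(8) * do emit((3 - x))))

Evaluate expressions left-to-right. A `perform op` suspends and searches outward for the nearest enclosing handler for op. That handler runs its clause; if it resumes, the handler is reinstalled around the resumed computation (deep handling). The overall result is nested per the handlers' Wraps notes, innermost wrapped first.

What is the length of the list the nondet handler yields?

Answer: 2

Working:
choose[4, 2] @ H1
  branch[0] choose=4:
    emit(8) @ H0 ⇒ out+=8
    emit(-25) @ H0 ⇒ out+=-25
    H0 returns [8, -25, 0]
    H1 returns [[8, -25, 0]]
  branch[1] choose=2:
    emit(8) @ H0 ⇒ out+=8
    emit(-11) @ H0 ⇒ out+=-11
    H0 returns [8, -11, 0]
    H1 returns [[8, -11, 0]]
= [[8, -25, 0], [8, -11, 0]]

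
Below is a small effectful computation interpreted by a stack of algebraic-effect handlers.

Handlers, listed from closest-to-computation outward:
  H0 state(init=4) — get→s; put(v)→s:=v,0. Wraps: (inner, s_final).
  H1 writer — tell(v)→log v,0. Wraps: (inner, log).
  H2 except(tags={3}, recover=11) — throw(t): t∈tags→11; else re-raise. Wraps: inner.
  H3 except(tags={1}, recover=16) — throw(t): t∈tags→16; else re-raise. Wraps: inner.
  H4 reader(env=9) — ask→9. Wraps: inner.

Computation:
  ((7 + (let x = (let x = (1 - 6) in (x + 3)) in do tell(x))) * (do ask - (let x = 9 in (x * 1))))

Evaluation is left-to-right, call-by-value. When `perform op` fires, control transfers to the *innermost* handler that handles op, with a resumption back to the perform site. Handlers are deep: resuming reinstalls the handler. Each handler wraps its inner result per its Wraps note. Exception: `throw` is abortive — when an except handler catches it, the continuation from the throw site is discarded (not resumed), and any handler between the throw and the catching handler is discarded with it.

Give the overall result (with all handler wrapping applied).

Step-by-step:
tell(-2) @ H1 ⇒ log+=-2
ask @ H4 ⇒ 9
H0 returns (0, 4)
H1 returns ((0, 4), (-2))
H2 returns ((0, 4), (-2))
H3 returns ((0, 4), (-2))
H4 returns ((0, 4), (-2))
= ((0, 4), (-2))

Answer: ((0, 4), (-2))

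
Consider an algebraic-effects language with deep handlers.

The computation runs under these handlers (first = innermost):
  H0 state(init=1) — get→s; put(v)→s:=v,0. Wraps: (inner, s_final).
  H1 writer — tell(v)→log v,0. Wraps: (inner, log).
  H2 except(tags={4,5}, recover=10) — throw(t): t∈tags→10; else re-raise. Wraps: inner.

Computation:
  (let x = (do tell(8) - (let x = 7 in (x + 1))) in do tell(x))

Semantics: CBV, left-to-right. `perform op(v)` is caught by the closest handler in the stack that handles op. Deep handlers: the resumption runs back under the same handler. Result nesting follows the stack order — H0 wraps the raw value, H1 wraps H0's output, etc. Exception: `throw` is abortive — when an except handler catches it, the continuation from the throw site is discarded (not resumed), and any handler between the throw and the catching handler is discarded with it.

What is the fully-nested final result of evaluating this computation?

Answer: ((0, 1), (8, -8))

Evaluation trace:
tell(8) @ H1 ⇒ log+=8
tell(-8) @ H1 ⇒ log+=-8
H0 returns (0, 1)
H1 returns ((0, 1), (8, -8))
H2 returns ((0, 1), (8, -8))
= ((0, 1), (8, -8))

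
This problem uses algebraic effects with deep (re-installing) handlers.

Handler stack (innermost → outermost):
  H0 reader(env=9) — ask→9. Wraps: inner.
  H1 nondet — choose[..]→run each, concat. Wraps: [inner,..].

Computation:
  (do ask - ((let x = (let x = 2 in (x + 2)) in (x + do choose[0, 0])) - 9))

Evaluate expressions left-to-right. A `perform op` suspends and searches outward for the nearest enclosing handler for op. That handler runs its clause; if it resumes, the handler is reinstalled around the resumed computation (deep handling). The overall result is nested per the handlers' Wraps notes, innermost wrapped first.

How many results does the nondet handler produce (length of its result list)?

Answer: 2

Evaluation trace:
ask @ H0 ⇒ 9
choose[0, 0] @ H1
  branch[0] choose=0:
    H0 returns 14
    H1 returns [14]
  branch[1] choose=0:
    H0 returns 14
    H1 returns [14]
= [14, 14]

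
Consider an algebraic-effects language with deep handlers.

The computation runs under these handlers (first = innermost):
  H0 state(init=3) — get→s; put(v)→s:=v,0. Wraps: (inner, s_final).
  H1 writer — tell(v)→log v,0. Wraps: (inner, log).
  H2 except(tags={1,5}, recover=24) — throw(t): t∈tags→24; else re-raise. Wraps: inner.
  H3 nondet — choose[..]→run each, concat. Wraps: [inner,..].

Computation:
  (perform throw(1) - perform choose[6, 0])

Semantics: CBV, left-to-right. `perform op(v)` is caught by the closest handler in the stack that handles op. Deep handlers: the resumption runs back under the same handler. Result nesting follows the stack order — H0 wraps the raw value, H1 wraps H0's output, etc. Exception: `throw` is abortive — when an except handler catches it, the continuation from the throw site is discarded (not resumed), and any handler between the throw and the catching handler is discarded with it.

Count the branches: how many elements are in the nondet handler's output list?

Evaluation trace:
throw(1) @ H2 caught ⇒ 24
H3 returns [24]
= [24]

Answer: 1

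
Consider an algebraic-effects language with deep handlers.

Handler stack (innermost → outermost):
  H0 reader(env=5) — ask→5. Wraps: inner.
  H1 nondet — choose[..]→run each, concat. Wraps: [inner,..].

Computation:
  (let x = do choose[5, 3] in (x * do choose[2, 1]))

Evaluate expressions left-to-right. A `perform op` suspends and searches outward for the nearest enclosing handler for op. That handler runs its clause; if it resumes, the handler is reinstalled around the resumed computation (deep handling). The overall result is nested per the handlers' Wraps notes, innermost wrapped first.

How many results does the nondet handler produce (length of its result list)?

Answer: 4

Working:
choose[5, 3] @ H1
  branch[0] choose=5:
    choose[2, 1] @ H1
      branch[0] choose=2:
        H0 returns 10
        H1 returns [10]
      branch[1] choose=1:
        H0 returns 5
        H1 returns [5]
  branch[1] choose=3:
    choose[2, 1] @ H1
      branch[0] choose=2:
        H0 returns 6
        H1 returns [6]
      branch[1] choose=1:
        H0 returns 3
        H1 returns [3]
= [10, 5, 6, 3]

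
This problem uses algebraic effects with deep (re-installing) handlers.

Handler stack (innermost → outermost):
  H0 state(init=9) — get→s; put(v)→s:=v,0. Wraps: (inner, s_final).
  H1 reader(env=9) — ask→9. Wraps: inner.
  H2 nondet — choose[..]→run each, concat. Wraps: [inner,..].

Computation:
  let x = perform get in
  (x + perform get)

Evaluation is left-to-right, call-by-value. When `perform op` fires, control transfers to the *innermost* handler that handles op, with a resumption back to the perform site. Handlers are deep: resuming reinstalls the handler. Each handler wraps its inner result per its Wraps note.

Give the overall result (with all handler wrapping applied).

Working:
get @ H0 ⇒ 9
get @ H0 ⇒ 9
H0 returns (18, 9)
H1 returns (18, 9)
H2 returns [(18, 9)]
= [(18, 9)]

Answer: [(18, 9)]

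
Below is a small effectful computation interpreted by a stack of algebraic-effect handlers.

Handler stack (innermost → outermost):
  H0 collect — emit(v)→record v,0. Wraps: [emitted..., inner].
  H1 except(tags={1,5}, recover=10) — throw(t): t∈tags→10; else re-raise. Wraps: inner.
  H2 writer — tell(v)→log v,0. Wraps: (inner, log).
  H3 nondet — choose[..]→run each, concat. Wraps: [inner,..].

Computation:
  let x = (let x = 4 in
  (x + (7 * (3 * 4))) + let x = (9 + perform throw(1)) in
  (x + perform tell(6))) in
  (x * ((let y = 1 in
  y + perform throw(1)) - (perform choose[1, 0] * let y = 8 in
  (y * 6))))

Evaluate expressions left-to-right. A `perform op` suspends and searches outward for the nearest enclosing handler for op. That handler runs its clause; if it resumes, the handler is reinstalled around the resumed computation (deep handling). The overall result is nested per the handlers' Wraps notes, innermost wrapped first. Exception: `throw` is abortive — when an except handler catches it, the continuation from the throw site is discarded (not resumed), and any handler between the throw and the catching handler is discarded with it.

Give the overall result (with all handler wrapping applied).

Answer: [(10, ())]

Evaluation trace:
throw(1) @ H1 caught ⇒ 10
H2 returns (10, ())
H3 returns [(10, ())]
= [(10, ())]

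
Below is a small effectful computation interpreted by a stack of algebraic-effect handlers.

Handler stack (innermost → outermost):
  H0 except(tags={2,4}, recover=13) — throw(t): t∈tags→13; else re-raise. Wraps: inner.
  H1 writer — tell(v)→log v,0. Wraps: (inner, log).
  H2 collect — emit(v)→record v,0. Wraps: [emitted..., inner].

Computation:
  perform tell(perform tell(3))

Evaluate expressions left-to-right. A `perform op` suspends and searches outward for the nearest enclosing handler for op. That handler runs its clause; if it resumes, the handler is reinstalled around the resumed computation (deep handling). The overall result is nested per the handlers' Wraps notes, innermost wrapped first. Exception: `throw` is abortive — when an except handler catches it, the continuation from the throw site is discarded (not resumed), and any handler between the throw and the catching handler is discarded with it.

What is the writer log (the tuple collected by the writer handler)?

Answer: (3, 0)

Working:
tell(3) @ H1 ⇒ log+=3
tell(0) @ H1 ⇒ log+=0
H0 returns 0
H1 returns (0, (3, 0))
H2 returns [(0, (3, 0))]
= [(0, (3, 0))]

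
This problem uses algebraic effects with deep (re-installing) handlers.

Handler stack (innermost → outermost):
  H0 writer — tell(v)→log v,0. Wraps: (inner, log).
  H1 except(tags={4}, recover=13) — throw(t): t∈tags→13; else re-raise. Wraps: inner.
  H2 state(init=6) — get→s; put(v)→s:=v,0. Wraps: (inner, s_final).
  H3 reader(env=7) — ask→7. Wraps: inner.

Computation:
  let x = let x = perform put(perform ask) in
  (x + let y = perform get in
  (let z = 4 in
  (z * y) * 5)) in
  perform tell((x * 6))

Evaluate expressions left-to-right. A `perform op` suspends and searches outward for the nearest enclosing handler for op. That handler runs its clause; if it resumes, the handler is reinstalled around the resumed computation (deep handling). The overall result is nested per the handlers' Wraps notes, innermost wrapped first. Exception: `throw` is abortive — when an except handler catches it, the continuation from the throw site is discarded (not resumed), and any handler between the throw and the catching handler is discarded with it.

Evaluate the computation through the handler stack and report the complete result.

Step-by-step:
ask @ H3 ⇒ 7
put(7) @ H2 ⇒ s:=7
get @ H2 ⇒ 7
tell(840) @ H0 ⇒ log+=840
H0 returns (0, (840))
H1 returns (0, (840))
H2 returns ((0, (840)), 7)
H3 returns ((0, (840)), 7)
= ((0, (840)), 7)

Answer: ((0, (840)), 7)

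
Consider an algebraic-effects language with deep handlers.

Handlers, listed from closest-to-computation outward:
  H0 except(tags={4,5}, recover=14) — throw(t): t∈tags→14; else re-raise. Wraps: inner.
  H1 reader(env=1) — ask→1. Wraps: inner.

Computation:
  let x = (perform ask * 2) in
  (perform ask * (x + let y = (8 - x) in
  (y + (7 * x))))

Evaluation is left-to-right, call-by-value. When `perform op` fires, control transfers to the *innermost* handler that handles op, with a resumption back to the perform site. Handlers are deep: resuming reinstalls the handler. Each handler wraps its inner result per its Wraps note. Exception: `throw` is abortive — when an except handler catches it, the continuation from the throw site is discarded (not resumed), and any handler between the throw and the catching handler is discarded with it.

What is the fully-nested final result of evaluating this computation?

Evaluation trace:
ask @ H1 ⇒ 1
ask @ H1 ⇒ 1
H0 returns 22
H1 returns 22
= 22

Answer: 22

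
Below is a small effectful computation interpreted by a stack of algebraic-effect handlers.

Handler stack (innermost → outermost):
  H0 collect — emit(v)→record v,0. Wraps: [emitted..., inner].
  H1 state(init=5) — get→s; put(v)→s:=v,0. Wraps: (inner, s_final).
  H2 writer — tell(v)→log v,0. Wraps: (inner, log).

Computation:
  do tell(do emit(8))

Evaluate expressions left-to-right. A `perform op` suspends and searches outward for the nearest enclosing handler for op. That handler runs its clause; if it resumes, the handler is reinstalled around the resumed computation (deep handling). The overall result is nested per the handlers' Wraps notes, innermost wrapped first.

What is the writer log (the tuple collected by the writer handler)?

Answer: (0)

Evaluation trace:
emit(8) @ H0 ⇒ out+=8
tell(0) @ H2 ⇒ log+=0
H0 returns [8, 0]
H1 returns ([8, 0], 5)
H2 returns (([8, 0], 5), (0))
= (([8, 0], 5), (0))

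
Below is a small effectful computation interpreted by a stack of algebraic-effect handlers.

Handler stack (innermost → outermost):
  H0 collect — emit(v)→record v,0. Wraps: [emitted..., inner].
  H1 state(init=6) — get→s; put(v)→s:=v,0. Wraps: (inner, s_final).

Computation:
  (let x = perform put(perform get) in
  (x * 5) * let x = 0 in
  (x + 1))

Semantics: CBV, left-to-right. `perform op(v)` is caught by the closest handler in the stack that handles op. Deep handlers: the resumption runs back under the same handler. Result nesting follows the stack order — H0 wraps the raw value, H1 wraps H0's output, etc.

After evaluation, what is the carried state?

Working:
get @ H1 ⇒ 6
put(6) @ H1 ⇒ s:=6
H0 returns [0]
H1 returns ([0], 6)
= ([0], 6)

Answer: 6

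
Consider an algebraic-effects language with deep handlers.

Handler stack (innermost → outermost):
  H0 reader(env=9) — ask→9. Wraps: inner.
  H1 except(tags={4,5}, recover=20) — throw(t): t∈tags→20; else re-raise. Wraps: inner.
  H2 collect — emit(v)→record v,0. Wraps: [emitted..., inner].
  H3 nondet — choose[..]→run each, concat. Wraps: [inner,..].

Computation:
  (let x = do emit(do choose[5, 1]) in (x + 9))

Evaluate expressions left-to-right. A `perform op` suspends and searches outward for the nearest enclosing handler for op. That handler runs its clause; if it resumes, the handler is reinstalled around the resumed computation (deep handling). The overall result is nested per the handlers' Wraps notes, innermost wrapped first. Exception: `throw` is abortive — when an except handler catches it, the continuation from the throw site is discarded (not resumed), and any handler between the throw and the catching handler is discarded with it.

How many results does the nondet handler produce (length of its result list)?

Working:
choose[5, 1] @ H3
  branch[0] choose=5:
    emit(5) @ H2 ⇒ out+=5
    H0 returns 9
    H1 returns 9
    H2 returns [5, 9]
    H3 returns [[5, 9]]
  branch[1] choose=1:
    emit(1) @ H2 ⇒ out+=1
    H0 returns 9
    H1 returns 9
    H2 returns [1, 9]
    H3 returns [[1, 9]]
= [[5, 9], [1, 9]]

Answer: 2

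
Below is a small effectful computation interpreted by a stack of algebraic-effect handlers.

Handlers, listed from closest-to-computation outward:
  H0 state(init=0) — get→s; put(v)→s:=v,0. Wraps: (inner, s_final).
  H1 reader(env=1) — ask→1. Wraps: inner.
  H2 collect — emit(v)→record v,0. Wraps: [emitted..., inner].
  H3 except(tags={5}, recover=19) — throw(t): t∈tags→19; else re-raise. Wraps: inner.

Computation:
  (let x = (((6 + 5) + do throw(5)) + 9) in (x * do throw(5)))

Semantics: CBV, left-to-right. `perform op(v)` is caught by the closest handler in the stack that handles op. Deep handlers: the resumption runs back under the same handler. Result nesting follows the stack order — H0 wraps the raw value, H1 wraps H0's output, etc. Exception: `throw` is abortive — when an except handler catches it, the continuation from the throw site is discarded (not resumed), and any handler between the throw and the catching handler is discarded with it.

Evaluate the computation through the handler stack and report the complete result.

Evaluation trace:
throw(5) @ H3 caught ⇒ 19
= 19

Answer: 19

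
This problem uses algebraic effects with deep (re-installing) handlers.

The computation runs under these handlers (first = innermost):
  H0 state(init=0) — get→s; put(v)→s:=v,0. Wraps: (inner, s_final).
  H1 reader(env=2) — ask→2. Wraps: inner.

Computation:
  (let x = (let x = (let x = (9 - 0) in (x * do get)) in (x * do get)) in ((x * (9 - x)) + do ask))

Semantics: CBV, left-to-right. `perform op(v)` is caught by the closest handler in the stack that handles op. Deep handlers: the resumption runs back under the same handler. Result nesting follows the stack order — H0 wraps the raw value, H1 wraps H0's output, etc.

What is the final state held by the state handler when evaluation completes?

Working:
get @ H0 ⇒ 0
get @ H0 ⇒ 0
ask @ H1 ⇒ 2
H0 returns (2, 0)
H1 returns (2, 0)
= (2, 0)

Answer: 0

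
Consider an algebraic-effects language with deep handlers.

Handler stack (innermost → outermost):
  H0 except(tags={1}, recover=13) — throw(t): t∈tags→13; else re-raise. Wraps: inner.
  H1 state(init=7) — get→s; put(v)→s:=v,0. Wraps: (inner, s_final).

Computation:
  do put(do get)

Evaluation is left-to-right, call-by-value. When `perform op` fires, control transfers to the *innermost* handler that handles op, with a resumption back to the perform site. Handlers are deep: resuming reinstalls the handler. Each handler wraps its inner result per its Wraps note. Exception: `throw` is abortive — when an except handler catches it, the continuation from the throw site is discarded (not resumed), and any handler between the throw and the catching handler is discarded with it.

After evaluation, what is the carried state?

Answer: 7

Working:
get @ H1 ⇒ 7
put(7) @ H1 ⇒ s:=7
H0 returns 0
H1 returns (0, 7)
= (0, 7)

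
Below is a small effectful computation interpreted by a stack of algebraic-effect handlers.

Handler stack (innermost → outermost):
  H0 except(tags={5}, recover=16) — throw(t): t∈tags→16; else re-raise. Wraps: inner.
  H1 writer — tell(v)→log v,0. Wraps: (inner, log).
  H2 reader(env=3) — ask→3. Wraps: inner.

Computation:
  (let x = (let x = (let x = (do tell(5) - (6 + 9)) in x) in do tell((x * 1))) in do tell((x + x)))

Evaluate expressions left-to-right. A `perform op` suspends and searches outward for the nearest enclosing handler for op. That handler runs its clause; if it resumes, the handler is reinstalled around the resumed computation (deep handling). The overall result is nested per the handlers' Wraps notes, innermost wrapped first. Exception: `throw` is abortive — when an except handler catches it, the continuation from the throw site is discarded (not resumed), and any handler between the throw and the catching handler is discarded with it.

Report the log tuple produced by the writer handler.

Answer: (5, -15, 0)

Working:
tell(5) @ H1 ⇒ log+=5
tell(-15) @ H1 ⇒ log+=-15
tell(0) @ H1 ⇒ log+=0
H0 returns 0
H1 returns (0, (5, -15, 0))
H2 returns (0, (5, -15, 0))
= (0, (5, -15, 0))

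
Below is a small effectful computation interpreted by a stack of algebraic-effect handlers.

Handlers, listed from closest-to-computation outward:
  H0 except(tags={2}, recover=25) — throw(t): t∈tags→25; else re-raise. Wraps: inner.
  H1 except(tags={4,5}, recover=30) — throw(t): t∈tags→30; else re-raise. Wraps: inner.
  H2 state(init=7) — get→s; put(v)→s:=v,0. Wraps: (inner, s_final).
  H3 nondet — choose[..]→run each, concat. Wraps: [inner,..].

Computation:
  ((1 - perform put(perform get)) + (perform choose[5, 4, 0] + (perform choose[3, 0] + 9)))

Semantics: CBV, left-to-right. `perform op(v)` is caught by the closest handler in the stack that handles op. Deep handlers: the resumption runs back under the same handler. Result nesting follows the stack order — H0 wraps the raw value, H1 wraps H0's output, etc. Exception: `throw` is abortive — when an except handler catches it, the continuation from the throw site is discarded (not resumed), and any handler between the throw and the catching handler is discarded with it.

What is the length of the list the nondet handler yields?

Answer: 6

Evaluation trace:
get @ H2 ⇒ 7
put(7) @ H2 ⇒ s:=7
choose[5, 4, 0] @ H3
  branch[0] choose=5:
    choose[3, 0] @ H3
      branch[0] choose=3:
        H0 returns 18
        H1 returns 18
        H2 returns (18, 7)
        H3 returns [(18, 7)]
      branch[1] choose=0:
        H0 returns 15
        H1 returns 15
        H2 returns (15, 7)
        H3 returns [(15, 7)]
  branch[1] choose=4:
    choose[3, 0] @ H3
      branch[0] choose=3:
        H0 returns 17
        H1 returns 17
        H2 returns (17, 7)
        H3 returns [(17, 7)]
      branch[1] choose=0:
        H0 returns 14
        H1 returns 14
        H2 returns (14, 7)
        H3 returns [(14, 7)]
  branch[2] choose=0:
    choose[3, 0] @ H3
      branch[0] choose=3:
        H0 returns 13
        H1 returns 13
        H2 returns (13, 7)
        H3 returns [(13, 7)]
      branch[1] choose=0:
        H0 returns 10
        H1 returns 10
        H2 returns (10, 7)
        H3 returns [(10, 7)]
= [(18, 7), (15, 7), (17, 7), (14, 7), (13, 7), (10, 7)]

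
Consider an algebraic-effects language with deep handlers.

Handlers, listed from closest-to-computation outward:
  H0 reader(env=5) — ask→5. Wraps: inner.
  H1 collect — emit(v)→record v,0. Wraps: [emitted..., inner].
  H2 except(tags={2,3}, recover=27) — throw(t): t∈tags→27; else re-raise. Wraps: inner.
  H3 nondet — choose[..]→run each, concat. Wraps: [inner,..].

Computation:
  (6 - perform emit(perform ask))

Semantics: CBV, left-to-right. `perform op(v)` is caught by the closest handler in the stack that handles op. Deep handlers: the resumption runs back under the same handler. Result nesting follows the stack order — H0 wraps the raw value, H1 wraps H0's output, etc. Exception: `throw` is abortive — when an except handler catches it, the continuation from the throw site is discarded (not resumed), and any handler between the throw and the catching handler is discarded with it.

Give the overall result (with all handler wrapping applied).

Step-by-step:
ask @ H0 ⇒ 5
emit(5) @ H1 ⇒ out+=5
H0 returns 6
H1 returns [5, 6]
H2 returns [5, 6]
H3 returns [[5, 6]]
= [[5, 6]]

Answer: [[5, 6]]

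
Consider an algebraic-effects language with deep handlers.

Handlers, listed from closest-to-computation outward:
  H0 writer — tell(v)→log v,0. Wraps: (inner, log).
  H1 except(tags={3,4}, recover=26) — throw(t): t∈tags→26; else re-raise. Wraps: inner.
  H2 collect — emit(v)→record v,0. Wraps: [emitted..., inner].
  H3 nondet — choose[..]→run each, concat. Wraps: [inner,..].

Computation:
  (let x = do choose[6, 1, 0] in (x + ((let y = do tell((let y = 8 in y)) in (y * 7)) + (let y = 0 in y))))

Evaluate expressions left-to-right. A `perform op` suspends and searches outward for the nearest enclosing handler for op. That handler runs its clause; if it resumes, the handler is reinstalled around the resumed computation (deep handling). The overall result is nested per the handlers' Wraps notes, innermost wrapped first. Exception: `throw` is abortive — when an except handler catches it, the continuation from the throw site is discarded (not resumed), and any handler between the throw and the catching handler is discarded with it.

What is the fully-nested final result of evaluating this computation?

Answer: [[(6, (8))], [(1, (8))], [(0, (8))]]

Working:
choose[6, 1, 0] @ H3
  branch[0] choose=6:
    tell(8) @ H0 ⇒ log+=8
    H0 returns (6, (8))
    H1 returns (6, (8))
    H2 returns [(6, (8))]
    H3 returns [[(6, (8))]]
  branch[1] choose=1:
    tell(8) @ H0 ⇒ log+=8
    H0 returns (1, (8))
    H1 returns (1, (8))
    H2 returns [(1, (8))]
    H3 returns [[(1, (8))]]
  branch[2] choose=0:
    tell(8) @ H0 ⇒ log+=8
    H0 returns (0, (8))
    H1 returns (0, (8))
    H2 returns [(0, (8))]
    H3 returns [[(0, (8))]]
= [[(6, (8))], [(1, (8))], [(0, (8))]]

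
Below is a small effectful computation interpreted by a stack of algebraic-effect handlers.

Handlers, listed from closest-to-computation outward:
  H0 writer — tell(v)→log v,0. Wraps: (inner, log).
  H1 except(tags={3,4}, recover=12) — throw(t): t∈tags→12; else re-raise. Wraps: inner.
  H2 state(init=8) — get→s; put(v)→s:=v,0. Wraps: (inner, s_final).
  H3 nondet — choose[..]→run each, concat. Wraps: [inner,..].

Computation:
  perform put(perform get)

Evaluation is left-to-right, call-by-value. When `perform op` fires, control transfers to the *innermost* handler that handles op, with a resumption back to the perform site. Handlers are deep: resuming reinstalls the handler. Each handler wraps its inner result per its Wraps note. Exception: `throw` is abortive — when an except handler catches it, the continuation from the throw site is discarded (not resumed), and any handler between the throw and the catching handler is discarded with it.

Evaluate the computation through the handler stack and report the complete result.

Step-by-step:
get @ H2 ⇒ 8
put(8) @ H2 ⇒ s:=8
H0 returns (0, ())
H1 returns (0, ())
H2 returns ((0, ()), 8)
H3 returns [((0, ()), 8)]
= [((0, ()), 8)]

Answer: [((0, ()), 8)]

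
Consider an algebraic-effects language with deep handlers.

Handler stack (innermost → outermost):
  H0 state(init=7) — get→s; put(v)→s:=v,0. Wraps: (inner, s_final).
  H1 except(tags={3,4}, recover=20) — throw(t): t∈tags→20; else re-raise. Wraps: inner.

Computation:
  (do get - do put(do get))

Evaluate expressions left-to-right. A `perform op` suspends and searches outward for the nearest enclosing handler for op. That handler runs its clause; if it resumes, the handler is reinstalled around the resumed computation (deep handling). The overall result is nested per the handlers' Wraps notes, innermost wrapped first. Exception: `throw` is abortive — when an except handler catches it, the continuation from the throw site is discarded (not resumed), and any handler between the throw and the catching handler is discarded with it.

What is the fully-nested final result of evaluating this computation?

Working:
get @ H0 ⇒ 7
get @ H0 ⇒ 7
put(7) @ H0 ⇒ s:=7
H0 returns (7, 7)
H1 returns (7, 7)
= (7, 7)

Answer: (7, 7)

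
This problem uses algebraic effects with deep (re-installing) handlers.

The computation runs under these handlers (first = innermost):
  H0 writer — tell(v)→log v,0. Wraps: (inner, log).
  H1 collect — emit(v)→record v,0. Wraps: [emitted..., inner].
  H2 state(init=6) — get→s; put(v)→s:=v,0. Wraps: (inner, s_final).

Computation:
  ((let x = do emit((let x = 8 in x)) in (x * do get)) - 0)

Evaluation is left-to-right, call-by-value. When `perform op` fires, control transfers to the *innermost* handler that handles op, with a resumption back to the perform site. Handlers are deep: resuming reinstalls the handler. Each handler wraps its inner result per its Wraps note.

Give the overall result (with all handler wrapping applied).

Evaluation trace:
emit(8) @ H1 ⇒ out+=8
get @ H2 ⇒ 6
H0 returns (0, ())
H1 returns [8, (0, ())]
H2 returns ([8, (0, ())], 6)
= ([8, (0, ())], 6)

Answer: ([8, (0, ())], 6)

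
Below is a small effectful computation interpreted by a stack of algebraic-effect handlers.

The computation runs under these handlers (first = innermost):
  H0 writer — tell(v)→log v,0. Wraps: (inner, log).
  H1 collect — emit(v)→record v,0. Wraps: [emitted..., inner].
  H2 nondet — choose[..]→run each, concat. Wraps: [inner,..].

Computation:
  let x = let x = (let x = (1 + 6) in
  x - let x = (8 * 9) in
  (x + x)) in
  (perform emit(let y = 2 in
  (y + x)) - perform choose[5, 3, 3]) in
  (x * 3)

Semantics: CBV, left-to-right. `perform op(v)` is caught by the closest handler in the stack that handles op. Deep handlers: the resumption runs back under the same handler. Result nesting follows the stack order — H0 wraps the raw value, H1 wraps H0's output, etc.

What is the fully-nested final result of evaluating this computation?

Answer: [[-135, (-15, ())], [-135, (-9, ())], [-135, (-9, ())]]

Step-by-step:
emit(-135) @ H1 ⇒ out+=-135
choose[5, 3, 3] @ H2
  branch[0] choose=5:
    H0 returns (-15, ())
    H1 returns [-135, (-15, ())]
    H2 returns [[-135, (-15, ())]]
  branch[1] choose=3:
    H0 returns (-9, ())
    H1 returns [-135, (-9, ())]
    H2 returns [[-135, (-9, ())]]
  branch[2] choose=3:
    H0 returns (-9, ())
    H1 returns [-135, (-9, ())]
    H2 returns [[-135, (-9, ())]]
= [[-135, (-15, ())], [-135, (-9, ())], [-135, (-9, ())]]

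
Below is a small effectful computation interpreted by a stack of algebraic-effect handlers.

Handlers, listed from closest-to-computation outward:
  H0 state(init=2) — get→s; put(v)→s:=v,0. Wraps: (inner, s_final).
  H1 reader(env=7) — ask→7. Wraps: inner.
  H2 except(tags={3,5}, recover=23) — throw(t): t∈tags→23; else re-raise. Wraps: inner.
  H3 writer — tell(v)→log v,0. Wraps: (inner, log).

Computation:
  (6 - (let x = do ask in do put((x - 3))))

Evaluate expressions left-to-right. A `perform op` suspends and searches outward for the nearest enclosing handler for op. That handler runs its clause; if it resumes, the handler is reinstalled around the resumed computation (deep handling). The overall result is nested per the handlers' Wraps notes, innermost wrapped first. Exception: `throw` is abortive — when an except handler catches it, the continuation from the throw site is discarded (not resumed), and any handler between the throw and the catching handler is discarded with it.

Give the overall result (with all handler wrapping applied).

Answer: ((6, 4), ())

Step-by-step:
ask @ H1 ⇒ 7
put(4) @ H0 ⇒ s:=4
H0 returns (6, 4)
H1 returns (6, 4)
H2 returns (6, 4)
H3 returns ((6, 4), ())
= ((6, 4), ())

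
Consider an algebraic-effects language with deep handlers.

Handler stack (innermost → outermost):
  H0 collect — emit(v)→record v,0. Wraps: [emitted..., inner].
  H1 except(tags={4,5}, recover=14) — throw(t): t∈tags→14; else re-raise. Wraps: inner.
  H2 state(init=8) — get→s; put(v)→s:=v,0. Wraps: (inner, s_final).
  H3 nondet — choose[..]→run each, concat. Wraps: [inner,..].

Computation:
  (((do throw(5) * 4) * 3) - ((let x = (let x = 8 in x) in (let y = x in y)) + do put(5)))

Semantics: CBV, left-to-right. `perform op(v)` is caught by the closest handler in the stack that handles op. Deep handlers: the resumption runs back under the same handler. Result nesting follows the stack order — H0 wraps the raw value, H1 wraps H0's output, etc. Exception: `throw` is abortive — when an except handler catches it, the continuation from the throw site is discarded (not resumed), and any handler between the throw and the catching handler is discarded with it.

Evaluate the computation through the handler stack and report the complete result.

Answer: [(14, 8)]

Step-by-step:
throw(5) @ H1 caught ⇒ 14
H2 returns (14, 8)
H3 returns [(14, 8)]
= [(14, 8)]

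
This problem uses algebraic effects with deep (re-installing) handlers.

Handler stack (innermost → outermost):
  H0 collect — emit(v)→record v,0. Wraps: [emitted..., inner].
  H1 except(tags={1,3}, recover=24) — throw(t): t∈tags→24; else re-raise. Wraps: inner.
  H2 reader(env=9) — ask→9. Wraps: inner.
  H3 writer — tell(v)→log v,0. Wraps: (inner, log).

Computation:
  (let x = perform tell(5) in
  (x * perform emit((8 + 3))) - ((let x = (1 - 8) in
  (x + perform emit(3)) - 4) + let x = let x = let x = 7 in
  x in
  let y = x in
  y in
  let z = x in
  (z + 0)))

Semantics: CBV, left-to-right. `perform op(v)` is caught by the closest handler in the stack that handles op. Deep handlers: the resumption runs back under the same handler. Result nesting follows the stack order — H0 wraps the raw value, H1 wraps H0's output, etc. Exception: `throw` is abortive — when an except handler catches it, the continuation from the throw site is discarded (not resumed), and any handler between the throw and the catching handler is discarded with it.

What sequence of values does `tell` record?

Answer: (5)

Step-by-step:
tell(5) @ H3 ⇒ log+=5
emit(11) @ H0 ⇒ out+=11
emit(3) @ H0 ⇒ out+=3
H0 returns [11, 3, 4]
H1 returns [11, 3, 4]
H2 returns [11, 3, 4]
H3 returns ([11, 3, 4], (5))
= ([11, 3, 4], (5))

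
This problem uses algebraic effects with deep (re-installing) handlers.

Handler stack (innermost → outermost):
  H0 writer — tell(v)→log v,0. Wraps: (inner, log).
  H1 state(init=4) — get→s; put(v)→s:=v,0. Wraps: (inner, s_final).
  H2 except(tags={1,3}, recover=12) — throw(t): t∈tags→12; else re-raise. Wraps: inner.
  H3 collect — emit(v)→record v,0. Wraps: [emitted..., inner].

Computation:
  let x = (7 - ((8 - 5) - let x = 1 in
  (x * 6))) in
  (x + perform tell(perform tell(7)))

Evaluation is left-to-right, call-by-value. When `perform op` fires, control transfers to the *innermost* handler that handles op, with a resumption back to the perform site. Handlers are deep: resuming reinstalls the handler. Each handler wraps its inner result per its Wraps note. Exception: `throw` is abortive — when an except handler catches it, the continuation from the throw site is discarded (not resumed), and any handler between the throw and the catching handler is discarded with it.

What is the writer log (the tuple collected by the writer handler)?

Answer: (7, 0)

Evaluation trace:
tell(7) @ H0 ⇒ log+=7
tell(0) @ H0 ⇒ log+=0
H0 returns (10, (7, 0))
H1 returns ((10, (7, 0)), 4)
H2 returns ((10, (7, 0)), 4)
H3 returns [((10, (7, 0)), 4)]
= [((10, (7, 0)), 4)]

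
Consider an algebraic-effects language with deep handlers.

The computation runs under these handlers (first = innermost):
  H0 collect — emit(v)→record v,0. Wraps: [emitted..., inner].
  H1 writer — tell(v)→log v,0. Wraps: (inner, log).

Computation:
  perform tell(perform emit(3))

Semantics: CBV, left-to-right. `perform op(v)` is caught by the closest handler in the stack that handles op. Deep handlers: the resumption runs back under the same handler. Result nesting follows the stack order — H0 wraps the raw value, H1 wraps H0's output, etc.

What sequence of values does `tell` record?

Working:
emit(3) @ H0 ⇒ out+=3
tell(0) @ H1 ⇒ log+=0
H0 returns [3, 0]
H1 returns ([3, 0], (0))
= ([3, 0], (0))

Answer: (0)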